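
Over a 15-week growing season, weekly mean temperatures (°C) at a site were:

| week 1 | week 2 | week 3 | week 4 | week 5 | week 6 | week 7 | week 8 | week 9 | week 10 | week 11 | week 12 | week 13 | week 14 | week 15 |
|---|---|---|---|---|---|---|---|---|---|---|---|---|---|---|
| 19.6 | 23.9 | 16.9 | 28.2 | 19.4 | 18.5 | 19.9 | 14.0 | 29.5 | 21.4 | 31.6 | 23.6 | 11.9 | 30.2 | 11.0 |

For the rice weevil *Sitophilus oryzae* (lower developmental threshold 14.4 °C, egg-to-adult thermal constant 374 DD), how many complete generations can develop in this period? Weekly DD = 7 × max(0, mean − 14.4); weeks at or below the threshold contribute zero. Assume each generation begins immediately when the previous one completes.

2 generations

Weekly DD (7 × max(0, T̄ − 14.4)): 36.4, 66.5, 17.5, 96.6, 35.0, 28.7, 38.5, 0.0, 105.7, 49.0, 120.4, 64.4, 0.0, 110.6, 0.0.
Season total = 769.3 DD.
Complete generations = ⌊769.3 / 374⌋ = 2.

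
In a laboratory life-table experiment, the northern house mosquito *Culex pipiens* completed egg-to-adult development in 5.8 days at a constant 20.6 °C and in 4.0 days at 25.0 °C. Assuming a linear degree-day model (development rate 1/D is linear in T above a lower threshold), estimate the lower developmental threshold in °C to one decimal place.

Under the model K = D·(T − T_b), so D₁·(T₁ − T_b) = D₂·(T₂ − T_b).
5.8·(20.6 − T_b) = 4.0·(25.0 − T_b)
T_b = (5.8·20.6 − 4.0·25.0) / (5.8 − 4.0) = 19.48 / 1.8 = 10.822 °C ≈ 10.8 °C.

10.8 °C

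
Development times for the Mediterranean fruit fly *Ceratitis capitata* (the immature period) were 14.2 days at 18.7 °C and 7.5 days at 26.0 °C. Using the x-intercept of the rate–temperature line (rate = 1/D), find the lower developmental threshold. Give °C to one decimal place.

Linear rate model ⇒ the product D·(T − T_b) is constant across temperatures.
14.2·(18.7 − T_b) = 7.5·(26.0 − T_b)
T_b = (14.2·18.7 − 7.5·26.0) / (14.2 − 7.5) = 70.54 / 6.7 = 10.528 °C ≈ 10.5 °C.

10.5 °C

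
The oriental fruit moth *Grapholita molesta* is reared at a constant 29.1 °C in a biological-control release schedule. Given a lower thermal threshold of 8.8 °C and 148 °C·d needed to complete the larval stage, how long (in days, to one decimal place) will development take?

7.3 days

Daily accumulation = 29.1 − 8.8 = 20.3 DD/day.
Duration = 148 / 20.3 = 7.291 ≈ 7.3 days.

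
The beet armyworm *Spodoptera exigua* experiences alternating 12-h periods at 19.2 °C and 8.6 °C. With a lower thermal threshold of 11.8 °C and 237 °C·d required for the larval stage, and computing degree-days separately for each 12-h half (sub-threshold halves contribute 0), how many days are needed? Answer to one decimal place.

64.1 days

Day half: max(0, 19.2 − 11.8) × 0.5 = 7.4 × 0.5 = 3.70 DD.
Night half: max(0, 8.6 − 11.8) × 0.5 = 0.0 × 0.5 = 0.00 DD.
Per 24 h: 3.70 DD/day.
Duration = 237 / 3.70 = 64.054 ≈ 64.1 days.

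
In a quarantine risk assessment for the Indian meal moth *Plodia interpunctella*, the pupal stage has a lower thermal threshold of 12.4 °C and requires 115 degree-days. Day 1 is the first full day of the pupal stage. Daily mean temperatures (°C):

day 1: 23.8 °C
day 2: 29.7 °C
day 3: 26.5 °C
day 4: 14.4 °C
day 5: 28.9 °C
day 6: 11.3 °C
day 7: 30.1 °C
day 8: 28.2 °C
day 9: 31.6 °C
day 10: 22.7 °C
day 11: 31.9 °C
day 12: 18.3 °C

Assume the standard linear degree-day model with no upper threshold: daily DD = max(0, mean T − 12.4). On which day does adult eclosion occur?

Daily DD above 12.4 °C: 11.4, 17.3, 14.1, 2.0, 16.5, 0.0, 17.7, 15.8, 19.2, 10.3, 19.5, 5.9.
Cumulative: 11.4, 28.7, 42.8, 44.8, 61.3, 61.3, 79.0, 94.8, 114.0, 124.3, 143.8, 149.7.
The total first reaches 115 DD on day 10.

day 10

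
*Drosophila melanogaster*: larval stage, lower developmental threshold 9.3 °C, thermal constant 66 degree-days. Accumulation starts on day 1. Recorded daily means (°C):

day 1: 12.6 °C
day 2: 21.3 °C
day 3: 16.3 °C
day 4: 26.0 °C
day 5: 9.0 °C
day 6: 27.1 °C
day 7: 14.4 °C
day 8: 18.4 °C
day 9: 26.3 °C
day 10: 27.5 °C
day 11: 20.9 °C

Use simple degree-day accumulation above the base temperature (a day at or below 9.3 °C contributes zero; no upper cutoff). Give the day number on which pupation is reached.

Daily DD above 9.3 °C: 3.3, 12.0, 7.0, 16.7, 0.0, 17.8, 5.1, 9.1, 17.0, 18.2, 11.6.
Cumulative: 3.3, 15.3, 22.3, 39.0, 39.0, 56.8, 61.9, 71.0, 88.0, 106.2, 117.8.
The total first reaches 66 DD on day 8.

day 8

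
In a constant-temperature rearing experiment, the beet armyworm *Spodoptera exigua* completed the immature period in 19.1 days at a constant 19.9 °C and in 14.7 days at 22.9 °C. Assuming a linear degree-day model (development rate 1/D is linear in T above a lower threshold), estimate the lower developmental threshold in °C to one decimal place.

Under the model K = D·(T − T_b), so D₁·(T₁ − T_b) = D₂·(T₂ − T_b).
19.1·(19.9 − T_b) = 14.7·(22.9 − T_b)
T_b = (19.1·19.9 − 14.7·22.9) / (19.1 − 14.7) = 43.46 / 4.4 = 9.877 °C ≈ 9.9 °C.

9.9 °C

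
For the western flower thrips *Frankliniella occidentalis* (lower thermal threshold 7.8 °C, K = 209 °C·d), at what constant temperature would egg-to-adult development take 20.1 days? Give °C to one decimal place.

18.2 °C

Required daily accumulation = 209 / 20.1 = 10.398 DD/day.
T = T_base + 10.398 = 7.8 + 10.398 = 18.198 ≈ 18.2 °C.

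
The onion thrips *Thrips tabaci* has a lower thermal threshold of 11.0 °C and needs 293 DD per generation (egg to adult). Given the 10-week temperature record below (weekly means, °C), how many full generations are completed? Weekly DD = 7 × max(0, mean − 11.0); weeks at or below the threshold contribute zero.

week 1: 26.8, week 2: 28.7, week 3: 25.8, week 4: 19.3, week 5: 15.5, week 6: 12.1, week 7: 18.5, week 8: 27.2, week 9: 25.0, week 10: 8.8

Weekly DD (7 × max(0, T̄ − 11.0)): 110.6, 123.9, 103.6, 58.1, 31.5, 7.7, 52.5, 113.4, 98.0, 0.0.
Season total = 699.3 DD.
Complete generations = ⌊699.3 / 293⌋ = 2.

2 generations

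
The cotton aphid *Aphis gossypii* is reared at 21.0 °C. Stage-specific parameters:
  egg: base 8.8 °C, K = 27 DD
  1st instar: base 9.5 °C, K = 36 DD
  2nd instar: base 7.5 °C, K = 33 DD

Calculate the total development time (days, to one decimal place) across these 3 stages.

egg: 27 / (21.0 − 8.8) = 27 / 12.2 = 2.213 d.
1st instar: 36 / (21.0 − 9.5) = 36 / 11.5 = 3.130 d.
2nd instar: 33 / (21.0 − 7.5) = 33 / 13.5 = 2.444 d.
Sum = 7.788 ≈ 7.8 days.

7.8 days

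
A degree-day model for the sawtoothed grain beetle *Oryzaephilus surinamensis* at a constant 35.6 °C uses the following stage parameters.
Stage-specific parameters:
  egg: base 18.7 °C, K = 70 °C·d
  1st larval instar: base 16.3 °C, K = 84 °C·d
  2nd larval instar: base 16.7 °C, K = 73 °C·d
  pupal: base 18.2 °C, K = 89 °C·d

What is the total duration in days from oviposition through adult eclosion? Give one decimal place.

egg: 70 / (35.6 − 18.7) = 70 / 16.9 = 4.142 d.
1st larval instar: 84 / (35.6 − 16.3) = 84 / 19.3 = 4.352 d.
2nd larval instar: 73 / (35.6 − 16.7) = 73 / 18.9 = 3.862 d.
pupal: 89 / (35.6 − 18.2) = 89 / 17.4 = 5.115 d.
Sum = 17.472 ≈ 17.5 days.

17.5 days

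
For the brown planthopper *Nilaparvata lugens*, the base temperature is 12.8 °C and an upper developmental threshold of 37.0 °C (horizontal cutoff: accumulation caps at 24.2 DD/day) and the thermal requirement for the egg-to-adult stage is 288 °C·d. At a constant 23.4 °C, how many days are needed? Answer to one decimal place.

27.2 days

Daily accumulation = 23.4 − 12.8 = 10.6 DD/day.
Duration = 288 / 10.6 = 27.170 ≈ 27.2 days.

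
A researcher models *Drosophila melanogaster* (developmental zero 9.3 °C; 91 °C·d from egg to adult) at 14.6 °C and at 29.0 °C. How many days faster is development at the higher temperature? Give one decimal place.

12.6 days

At 14.6 °C: 91 / (14.6 − 9.3) = 91 / 5.3 = 17.170 d.
At 29.0 °C: 91 / (29.0 − 9.3) = 91 / 19.7 = 4.619 d.
Difference = |17.170 − 4.619| = 12.551 ≈ 12.6 days.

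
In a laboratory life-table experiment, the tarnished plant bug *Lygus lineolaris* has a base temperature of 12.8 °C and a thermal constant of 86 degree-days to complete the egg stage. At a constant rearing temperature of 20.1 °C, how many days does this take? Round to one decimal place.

11.8 days

Daily accumulation = 20.1 − 12.8 = 7.3 DD/day.
Duration = 86 / 7.3 = 11.781 ≈ 11.8 days.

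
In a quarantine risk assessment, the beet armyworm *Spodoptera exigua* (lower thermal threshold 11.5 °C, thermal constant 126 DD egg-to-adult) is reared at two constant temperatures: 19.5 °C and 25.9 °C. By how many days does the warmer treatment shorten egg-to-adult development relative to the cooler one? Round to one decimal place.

At 19.5 °C: 126 / (19.5 − 11.5) = 126 / 8.0 = 15.750 d.
At 25.9 °C: 126 / (25.9 − 11.5) = 126 / 14.4 = 8.750 d.
Difference = |15.750 − 8.750| = 7.000 ≈ 7.0 days.

7.0 days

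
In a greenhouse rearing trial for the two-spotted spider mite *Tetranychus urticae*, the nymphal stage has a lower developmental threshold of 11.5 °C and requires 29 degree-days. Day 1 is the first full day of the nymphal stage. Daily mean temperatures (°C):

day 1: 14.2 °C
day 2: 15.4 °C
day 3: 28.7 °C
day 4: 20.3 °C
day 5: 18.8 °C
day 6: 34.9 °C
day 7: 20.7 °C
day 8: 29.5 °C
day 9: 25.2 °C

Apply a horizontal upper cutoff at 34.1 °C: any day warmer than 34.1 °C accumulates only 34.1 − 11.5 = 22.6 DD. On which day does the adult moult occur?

Daily DD above 11.5 °C (capped at 22.6): 2.7, 3.9, 17.2, 8.8, 7.3, 22.6, 9.2, 18.0, 13.7.
Cumulative: 2.7, 6.6, 23.8, 32.6, 39.9, 62.5, 71.7, 89.7, 103.4.
The total first reaches 29 DD on day 4.

day 4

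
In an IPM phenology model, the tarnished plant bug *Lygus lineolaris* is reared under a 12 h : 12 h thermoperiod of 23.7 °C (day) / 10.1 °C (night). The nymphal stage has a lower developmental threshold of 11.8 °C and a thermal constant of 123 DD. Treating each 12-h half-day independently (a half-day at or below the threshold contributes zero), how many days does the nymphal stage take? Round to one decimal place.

20.7 days

Day half: max(0, 23.7 − 11.8) × 0.5 = 11.9 × 0.5 = 5.95 DD.
Night half: max(0, 10.1 − 11.8) × 0.5 = 0.0 × 0.5 = 0.00 DD.
Per 24 h: 5.95 DD/day.
Duration = 123 / 5.95 = 20.672 ≈ 20.7 days.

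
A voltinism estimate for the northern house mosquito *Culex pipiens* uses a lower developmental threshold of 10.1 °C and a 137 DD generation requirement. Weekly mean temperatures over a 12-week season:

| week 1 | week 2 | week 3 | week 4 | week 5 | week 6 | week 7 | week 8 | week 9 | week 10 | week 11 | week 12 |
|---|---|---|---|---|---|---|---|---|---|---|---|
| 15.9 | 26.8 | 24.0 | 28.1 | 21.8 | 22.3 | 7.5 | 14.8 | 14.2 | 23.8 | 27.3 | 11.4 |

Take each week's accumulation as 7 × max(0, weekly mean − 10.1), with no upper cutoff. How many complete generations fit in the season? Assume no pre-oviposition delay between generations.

Weekly DD (7 × max(0, T̄ − 10.1)): 40.6, 116.9, 97.3, 126.0, 81.9, 85.4, 0.0, 32.9, 28.7, 95.9, 120.4, 9.1.
Season total = 835.1 DD.
Complete generations = ⌊835.1 / 137⌋ = 6.

6 generations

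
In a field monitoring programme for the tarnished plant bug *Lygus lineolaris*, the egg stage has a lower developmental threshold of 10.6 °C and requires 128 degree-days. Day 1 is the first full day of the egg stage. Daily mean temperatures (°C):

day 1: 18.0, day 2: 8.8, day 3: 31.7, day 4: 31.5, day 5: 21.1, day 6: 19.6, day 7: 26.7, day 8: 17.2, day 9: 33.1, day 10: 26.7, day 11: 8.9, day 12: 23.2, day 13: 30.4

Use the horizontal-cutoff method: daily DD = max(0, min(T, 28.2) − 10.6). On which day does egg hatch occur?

Daily DD above 10.6 °C (capped at 17.6): 7.4, 0.0, 17.6, 17.6, 10.5, 9.0, 16.1, 6.6, 17.6, 16.1, 0.0, 12.6, 17.6.
Cumulative: 7.4, 7.4, 25.0, 42.6, 53.1, 62.1, 78.2, 84.8, 102.4, 118.5, 118.5, 131.1, 148.7.
The total first reaches 128 DD on day 12.

day 12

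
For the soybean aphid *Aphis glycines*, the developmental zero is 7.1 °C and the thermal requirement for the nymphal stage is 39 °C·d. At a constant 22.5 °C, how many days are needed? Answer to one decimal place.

2.5 days

Daily accumulation = 22.5 − 7.1 = 15.4 DD/day.
Duration = 39 / 15.4 = 2.532 ≈ 2.5 days.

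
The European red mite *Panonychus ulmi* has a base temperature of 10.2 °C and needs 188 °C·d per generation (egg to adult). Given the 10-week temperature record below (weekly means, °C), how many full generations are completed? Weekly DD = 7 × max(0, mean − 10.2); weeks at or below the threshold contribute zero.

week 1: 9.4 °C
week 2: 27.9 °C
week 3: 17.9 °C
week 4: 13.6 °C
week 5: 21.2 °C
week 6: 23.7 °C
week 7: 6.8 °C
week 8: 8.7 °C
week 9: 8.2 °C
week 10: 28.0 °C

Weekly DD (7 × max(0, T̄ − 10.2)): 0.0, 123.9, 53.9, 23.8, 77.0, 94.5, 0.0, 0.0, 0.0, 124.6.
Season total = 497.7 DD.
Complete generations = ⌊497.7 / 188⌋ = 2.

2 generations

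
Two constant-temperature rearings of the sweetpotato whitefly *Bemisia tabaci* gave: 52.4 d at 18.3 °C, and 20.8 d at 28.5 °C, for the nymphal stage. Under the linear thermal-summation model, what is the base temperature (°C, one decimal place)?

Equal thermal constants: D₁(T₁ − T_b) = D₂(T₂ − T_b).
52.4·(18.3 − T_b) = 20.8·(28.5 − T_b)
T_b = (52.4·18.3 − 20.8·28.5) / (52.4 − 20.8) = 366.12 / 31.6 = 11.586 °C ≈ 11.6 °C.

11.6 °C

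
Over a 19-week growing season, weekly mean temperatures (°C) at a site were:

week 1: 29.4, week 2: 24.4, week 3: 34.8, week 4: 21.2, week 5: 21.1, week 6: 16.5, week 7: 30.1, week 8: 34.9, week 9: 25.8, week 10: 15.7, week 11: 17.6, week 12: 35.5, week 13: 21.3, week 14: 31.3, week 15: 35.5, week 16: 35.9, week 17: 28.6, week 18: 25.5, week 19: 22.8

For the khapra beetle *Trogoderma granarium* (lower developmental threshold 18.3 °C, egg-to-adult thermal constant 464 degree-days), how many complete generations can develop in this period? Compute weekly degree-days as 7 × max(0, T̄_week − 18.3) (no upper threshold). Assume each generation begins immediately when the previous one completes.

2 generations

Weekly DD (7 × max(0, T̄ − 18.3)): 77.7, 42.7, 115.5, 20.3, 19.6, 0.0, 82.6, 116.2, 52.5, 0.0, 0.0, 120.4, 21.0, 91.0, 120.4, 123.2, 72.1, 50.4, 31.5.
Season total = 1157.1 DD.
Complete generations = ⌊1157.1 / 464⌋ = 2.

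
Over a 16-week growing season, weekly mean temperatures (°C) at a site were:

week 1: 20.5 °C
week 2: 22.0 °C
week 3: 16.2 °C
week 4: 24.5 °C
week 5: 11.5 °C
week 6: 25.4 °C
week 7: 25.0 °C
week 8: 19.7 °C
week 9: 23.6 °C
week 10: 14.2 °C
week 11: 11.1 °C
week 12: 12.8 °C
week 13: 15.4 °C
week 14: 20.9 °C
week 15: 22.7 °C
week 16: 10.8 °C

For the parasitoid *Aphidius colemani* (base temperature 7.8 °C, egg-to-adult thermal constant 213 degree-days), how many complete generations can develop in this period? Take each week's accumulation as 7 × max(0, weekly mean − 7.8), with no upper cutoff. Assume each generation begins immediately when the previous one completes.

5 generations

Weekly DD (7 × max(0, T̄ − 7.8)): 88.9, 99.4, 58.8, 116.9, 25.9, 123.2, 120.4, 83.3, 110.6, 44.8, 23.1, 35.0, 53.2, 91.7, 104.3, 21.0.
Season total = 1200.5 DD.
Complete generations = ⌊1200.5 / 213⌋ = 5.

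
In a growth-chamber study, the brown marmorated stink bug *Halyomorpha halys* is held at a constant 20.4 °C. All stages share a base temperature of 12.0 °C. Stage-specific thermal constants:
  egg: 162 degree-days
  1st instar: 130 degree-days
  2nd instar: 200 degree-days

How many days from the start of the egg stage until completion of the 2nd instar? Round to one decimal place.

Daily accumulation at 20.4 °C = 20.4 − 12.0 = 8.4 DD/day.
Total K = 162 + 130 + 200 = 492 DD.
Total duration = 492 / 8.4 = 58.571 ≈ 58.6 days.

58.6 days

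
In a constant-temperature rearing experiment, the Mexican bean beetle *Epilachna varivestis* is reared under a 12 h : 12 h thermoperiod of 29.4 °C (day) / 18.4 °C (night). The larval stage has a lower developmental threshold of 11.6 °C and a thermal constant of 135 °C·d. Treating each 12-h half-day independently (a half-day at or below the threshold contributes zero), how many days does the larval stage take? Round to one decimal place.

11.0 days

Day half: max(0, 29.4 − 11.6) × 0.5 = 17.8 × 0.5 = 8.90 DD.
Night half: max(0, 18.4 − 11.6) × 0.5 = 6.8 × 0.5 = 3.40 DD.
Per 24 h: 12.30 DD/day.
Duration = 135 / 12.30 = 10.976 ≈ 11.0 days.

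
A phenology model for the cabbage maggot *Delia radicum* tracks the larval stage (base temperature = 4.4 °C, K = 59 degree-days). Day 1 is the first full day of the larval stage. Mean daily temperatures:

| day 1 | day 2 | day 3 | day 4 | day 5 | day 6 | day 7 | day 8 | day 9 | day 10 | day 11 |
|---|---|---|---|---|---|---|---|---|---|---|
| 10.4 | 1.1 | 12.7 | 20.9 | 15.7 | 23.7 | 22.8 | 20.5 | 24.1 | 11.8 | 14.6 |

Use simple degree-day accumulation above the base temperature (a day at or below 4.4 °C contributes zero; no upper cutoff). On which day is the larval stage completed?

Daily DD above 4.4 °C: 6.0, 0.0, 8.3, 16.5, 11.3, 19.3, 18.4, 16.1, 19.7, 7.4, 10.2.
Cumulative: 6.0, 6.0, 14.3, 30.8, 42.1, 61.4, 79.8, 95.9, 115.6, 123.0, 133.2.
The total first reaches 59 DD on day 6.

day 6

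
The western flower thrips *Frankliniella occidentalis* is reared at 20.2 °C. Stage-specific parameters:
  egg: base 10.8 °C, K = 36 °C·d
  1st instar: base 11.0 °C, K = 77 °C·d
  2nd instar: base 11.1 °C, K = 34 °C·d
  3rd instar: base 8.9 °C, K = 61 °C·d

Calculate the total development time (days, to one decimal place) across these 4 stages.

egg: 36 / (20.2 − 10.8) = 36 / 9.4 = 3.830 d.
1st instar: 77 / (20.2 − 11.0) = 77 / 9.2 = 8.370 d.
2nd instar: 34 / (20.2 − 11.1) = 34 / 9.1 = 3.736 d.
3rd instar: 61 / (20.2 − 8.9) = 61 / 11.3 = 5.398 d.
Sum = 21.334 ≈ 21.3 days.

21.3 days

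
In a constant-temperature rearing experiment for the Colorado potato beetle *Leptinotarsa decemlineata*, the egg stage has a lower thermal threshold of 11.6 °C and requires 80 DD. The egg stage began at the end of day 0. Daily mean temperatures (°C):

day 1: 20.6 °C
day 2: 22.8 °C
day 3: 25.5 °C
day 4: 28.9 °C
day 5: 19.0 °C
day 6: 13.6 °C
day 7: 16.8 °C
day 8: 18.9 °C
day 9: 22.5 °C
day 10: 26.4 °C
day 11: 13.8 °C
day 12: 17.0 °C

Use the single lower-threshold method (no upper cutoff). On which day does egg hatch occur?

day 9

Daily DD above 11.6 °C: 9.0, 11.2, 13.9, 17.3, 7.4, 2.0, 5.2, 7.3, 10.9, 14.8, 2.2, 5.4.
Cumulative: 9.0, 20.2, 34.1, 51.4, 58.8, 60.8, 66.0, 73.3, 84.2, 99.0, 101.2, 106.6.
The total first reaches 80 DD on day 9.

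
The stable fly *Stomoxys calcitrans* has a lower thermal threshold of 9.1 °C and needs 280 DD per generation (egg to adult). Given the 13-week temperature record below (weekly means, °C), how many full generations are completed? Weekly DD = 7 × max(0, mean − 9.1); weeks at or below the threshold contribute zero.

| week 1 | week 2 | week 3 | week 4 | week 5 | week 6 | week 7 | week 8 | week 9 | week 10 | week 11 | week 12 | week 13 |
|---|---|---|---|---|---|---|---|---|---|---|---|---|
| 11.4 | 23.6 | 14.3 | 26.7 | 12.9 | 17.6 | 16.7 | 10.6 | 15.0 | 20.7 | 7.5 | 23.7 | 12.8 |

Weekly DD (7 × max(0, T̄ − 9.1)): 16.1, 101.5, 36.4, 123.2, 26.6, 59.5, 53.2, 10.5, 41.3, 81.2, 0.0, 102.2, 25.9.
Season total = 677.6 DD.
Complete generations = ⌊677.6 / 280⌋ = 2.

2 generations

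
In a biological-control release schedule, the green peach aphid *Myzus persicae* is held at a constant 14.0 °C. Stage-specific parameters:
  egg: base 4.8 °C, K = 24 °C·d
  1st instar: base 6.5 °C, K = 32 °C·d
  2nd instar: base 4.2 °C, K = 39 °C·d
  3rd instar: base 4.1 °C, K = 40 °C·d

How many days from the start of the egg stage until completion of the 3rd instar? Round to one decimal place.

egg: 24 / (14.0 − 4.8) = 24 / 9.2 = 2.609 d.
1st instar: 32 / (14.0 − 6.5) = 32 / 7.5 = 4.267 d.
2nd instar: 39 / (14.0 − 4.2) = 39 / 9.8 = 3.980 d.
3rd instar: 40 / (14.0 − 4.1) = 40 / 9.9 = 4.040 d.
Sum = 14.895 ≈ 14.9 days.

14.9 days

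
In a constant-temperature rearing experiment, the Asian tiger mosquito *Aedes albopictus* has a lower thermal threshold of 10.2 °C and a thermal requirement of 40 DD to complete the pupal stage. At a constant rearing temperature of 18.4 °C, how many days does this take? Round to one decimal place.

Daily accumulation = 18.4 − 10.2 = 8.2 DD/day.
Duration = 40 / 8.2 = 4.878 ≈ 4.9 days.

4.9 days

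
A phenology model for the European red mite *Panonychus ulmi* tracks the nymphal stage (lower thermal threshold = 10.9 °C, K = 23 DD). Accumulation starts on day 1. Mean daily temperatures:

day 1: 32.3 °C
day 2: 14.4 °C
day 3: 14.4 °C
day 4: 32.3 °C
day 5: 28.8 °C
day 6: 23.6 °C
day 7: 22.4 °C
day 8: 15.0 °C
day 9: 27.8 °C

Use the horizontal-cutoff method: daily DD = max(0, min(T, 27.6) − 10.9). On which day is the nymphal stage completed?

Daily DD above 10.9 °C (capped at 16.7): 16.7, 3.5, 3.5, 16.7, 16.7, 12.7, 11.5, 4.1, 16.7.
Cumulative: 16.7, 20.2, 23.7, 40.4, 57.1, 69.8, 81.3, 85.4, 102.1.
The total first reaches 23 DD on day 3.

day 3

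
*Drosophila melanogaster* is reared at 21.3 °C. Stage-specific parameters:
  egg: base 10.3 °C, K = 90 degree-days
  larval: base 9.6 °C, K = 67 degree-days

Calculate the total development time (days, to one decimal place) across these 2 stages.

13.9 days

egg: 90 / (21.3 − 10.3) = 90 / 11.0 = 8.182 d.
larval: 67 / (21.3 − 9.6) = 67 / 11.7 = 5.726 d.
Sum = 13.908 ≈ 13.9 days.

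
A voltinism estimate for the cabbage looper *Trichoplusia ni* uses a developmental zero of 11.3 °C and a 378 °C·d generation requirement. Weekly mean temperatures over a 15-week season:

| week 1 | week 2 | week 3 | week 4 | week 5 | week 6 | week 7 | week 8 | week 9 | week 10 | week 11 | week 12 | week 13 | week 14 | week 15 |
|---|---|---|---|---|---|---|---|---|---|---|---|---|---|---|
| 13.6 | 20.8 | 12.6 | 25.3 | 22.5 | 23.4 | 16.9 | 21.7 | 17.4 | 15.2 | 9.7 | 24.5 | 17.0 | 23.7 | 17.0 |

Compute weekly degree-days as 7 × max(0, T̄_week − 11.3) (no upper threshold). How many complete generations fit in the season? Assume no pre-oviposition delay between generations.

Weekly DD (7 × max(0, T̄ − 11.3)): 16.1, 66.5, 9.1, 98.0, 78.4, 84.7, 39.2, 72.8, 42.7, 27.3, 0.0, 92.4, 39.9, 86.8, 39.9.
Season total = 793.8 DD.
Complete generations = ⌊793.8 / 378⌋ = 2.

2 generations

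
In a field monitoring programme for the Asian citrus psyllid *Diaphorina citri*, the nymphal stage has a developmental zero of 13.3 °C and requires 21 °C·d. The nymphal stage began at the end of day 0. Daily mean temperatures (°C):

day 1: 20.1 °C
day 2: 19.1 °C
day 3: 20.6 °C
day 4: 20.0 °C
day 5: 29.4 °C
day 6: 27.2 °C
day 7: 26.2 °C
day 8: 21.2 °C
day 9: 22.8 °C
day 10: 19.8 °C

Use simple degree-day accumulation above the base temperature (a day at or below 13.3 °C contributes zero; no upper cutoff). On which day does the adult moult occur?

Daily DD above 13.3 °C: 6.8, 5.8, 7.3, 6.7, 16.1, 13.9, 12.9, 7.9, 9.5, 6.5.
Cumulative: 6.8, 12.6, 19.9, 26.6, 42.7, 56.6, 69.5, 77.4, 86.9, 93.4.
The total first reaches 21 DD on day 4.

day 4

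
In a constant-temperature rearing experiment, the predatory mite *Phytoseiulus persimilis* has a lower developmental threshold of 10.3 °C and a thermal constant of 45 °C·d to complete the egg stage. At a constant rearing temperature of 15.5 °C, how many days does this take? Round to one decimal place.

Daily accumulation = 15.5 − 10.3 = 5.2 DD/day.
Duration = 45 / 5.2 = 8.654 ≈ 8.7 days.

8.7 days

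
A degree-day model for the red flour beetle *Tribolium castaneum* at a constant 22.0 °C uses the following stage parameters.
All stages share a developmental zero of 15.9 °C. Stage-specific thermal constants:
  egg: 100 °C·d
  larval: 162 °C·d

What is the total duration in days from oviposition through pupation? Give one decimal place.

43.0 days

Daily accumulation at 22.0 °C = 22.0 − 15.9 = 6.1 DD/day.
Total K = 100 + 162 = 262 DD.
Total duration = 262 / 6.1 = 42.951 ≈ 43.0 days.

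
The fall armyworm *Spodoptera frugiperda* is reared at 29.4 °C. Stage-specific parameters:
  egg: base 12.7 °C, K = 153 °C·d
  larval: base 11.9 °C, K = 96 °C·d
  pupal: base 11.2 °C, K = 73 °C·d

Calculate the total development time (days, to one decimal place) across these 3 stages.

18.7 days

egg: 153 / (29.4 − 12.7) = 153 / 16.7 = 9.162 d.
larval: 96 / (29.4 − 11.9) = 96 / 17.5 = 5.486 d.
pupal: 73 / (29.4 − 11.2) = 73 / 18.2 = 4.011 d.
Sum = 18.658 ≈ 18.7 days.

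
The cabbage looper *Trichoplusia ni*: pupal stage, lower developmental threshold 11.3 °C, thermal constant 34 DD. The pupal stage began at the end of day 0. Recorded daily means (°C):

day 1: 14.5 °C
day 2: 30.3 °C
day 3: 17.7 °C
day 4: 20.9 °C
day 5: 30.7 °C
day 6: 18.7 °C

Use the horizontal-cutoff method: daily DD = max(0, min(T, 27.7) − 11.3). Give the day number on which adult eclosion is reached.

Daily DD above 11.3 °C (capped at 16.4): 3.2, 16.4, 6.4, 9.6, 16.4, 7.4.
Cumulative: 3.2, 19.6, 26.0, 35.6, 52.0, 59.4.
The total first reaches 34 DD on day 4.

day 4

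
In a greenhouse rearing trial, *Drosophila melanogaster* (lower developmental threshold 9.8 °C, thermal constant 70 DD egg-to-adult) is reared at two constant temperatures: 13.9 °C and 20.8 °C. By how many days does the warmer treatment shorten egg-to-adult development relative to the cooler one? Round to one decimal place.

10.7 days

At 13.9 °C: 70 / (13.9 − 9.8) = 70 / 4.1 = 17.073 d.
At 20.8 °C: 70 / (20.8 − 9.8) = 70 / 11.0 = 6.364 d.
Difference = |17.073 − 6.364| = 10.710 ≈ 10.7 days.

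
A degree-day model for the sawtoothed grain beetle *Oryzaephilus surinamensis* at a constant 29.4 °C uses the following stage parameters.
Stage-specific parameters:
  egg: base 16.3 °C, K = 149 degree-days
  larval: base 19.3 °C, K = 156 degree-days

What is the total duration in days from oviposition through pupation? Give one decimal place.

egg: 149 / (29.4 − 16.3) = 149 / 13.1 = 11.374 d.
larval: 156 / (29.4 − 19.3) = 156 / 10.1 = 15.446 d.
Sum = 26.820 ≈ 26.8 days.

26.8 days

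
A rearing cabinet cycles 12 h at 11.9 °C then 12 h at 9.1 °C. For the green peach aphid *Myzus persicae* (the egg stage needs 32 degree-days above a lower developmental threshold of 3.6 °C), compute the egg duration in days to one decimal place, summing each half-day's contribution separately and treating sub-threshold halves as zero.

Day half: max(0, 11.9 − 3.6) × 0.5 = 8.3 × 0.5 = 4.15 DD.
Night half: max(0, 9.1 − 3.6) × 0.5 = 5.5 × 0.5 = 2.75 DD.
Per 24 h: 6.90 DD/day.
Duration = 32 / 6.90 = 4.638 ≈ 4.6 days.

4.6 days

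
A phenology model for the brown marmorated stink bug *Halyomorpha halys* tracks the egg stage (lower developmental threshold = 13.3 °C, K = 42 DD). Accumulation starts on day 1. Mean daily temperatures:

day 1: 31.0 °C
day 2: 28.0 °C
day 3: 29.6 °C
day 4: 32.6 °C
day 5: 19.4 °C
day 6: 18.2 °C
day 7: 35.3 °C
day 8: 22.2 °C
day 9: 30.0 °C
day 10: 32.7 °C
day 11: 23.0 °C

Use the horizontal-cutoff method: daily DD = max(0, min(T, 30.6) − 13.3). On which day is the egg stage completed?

day 3

Daily DD above 13.3 °C (capped at 17.3): 17.3, 14.7, 16.3, 17.3, 6.1, 4.9, 17.3, 8.9, 16.7, 17.3, 9.7.
Cumulative: 17.3, 32.0, 48.3, 65.6, 71.7, 76.6, 93.9, 102.8, 119.5, 136.8, 146.5.
The total first reaches 42 DD on day 3.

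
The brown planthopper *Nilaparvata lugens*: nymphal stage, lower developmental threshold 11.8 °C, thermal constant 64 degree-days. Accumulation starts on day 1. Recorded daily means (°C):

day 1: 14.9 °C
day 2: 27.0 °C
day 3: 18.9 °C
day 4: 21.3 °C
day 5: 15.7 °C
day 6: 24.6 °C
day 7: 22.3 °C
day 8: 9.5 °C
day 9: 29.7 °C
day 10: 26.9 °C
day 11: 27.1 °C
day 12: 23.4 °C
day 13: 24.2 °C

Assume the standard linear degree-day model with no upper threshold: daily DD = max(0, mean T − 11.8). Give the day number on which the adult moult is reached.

Daily DD above 11.8 °C: 3.1, 15.2, 7.1, 9.5, 3.9, 12.8, 10.5, 0.0, 17.9, 15.1, 15.3, 11.6, 12.4.
Cumulative: 3.1, 18.3, 25.4, 34.9, 38.8, 51.6, 62.1, 62.1, 80.0, 95.1, 110.4, 122.0, 134.4.
The total first reaches 64 DD on day 9.

day 9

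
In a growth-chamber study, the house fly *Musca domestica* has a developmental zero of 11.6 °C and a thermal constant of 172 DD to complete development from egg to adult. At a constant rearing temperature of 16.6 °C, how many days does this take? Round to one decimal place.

Daily accumulation = 16.6 − 11.6 = 5.0 DD/day.
Duration = 172 / 5.0 = 34.400 ≈ 34.4 days.

34.4 days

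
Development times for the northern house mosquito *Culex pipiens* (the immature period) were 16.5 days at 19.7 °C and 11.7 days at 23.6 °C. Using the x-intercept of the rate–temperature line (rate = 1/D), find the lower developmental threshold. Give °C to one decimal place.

Under the model K = D·(T − T_b), so D₁·(T₁ − T_b) = D₂·(T₂ − T_b).
16.5·(19.7 − T_b) = 11.7·(23.6 − T_b)
T_b = (16.5·19.7 − 11.7·23.6) / (16.5 − 11.7) = 48.93 / 4.8 = 10.194 °C ≈ 10.2 °C.

10.2 °C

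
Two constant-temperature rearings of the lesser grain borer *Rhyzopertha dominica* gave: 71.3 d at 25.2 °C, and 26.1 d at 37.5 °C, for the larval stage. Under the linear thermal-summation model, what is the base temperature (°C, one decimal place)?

Under the model K = D·(T − T_b), so D₁·(T₁ − T_b) = D₂·(T₂ − T_b).
71.3·(25.2 − T_b) = 26.1·(37.5 − T_b)
T_b = (71.3·25.2 − 26.1·37.5) / (71.3 − 26.1) = 818.01 / 45.2 = 18.098 °C ≈ 18.1 °C.

18.1 °C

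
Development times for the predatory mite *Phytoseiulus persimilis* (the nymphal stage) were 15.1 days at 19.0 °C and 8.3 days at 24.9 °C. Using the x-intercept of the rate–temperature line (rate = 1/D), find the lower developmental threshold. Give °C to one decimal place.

Equal thermal constants: D₁(T₁ − T_b) = D₂(T₂ − T_b).
15.1·(19.0 − T_b) = 8.3·(24.9 − T_b)
T_b = (15.1·19.0 − 8.3·24.9) / (15.1 − 8.3) = 80.23 / 6.8 = 11.799 °C ≈ 11.8 °C.

11.8 °C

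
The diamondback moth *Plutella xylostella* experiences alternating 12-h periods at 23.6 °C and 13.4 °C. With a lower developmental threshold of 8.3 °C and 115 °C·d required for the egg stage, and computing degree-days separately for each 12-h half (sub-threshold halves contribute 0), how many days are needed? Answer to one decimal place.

Day half: max(0, 23.6 − 8.3) × 0.5 = 15.3 × 0.5 = 7.65 DD.
Night half: max(0, 13.4 − 8.3) × 0.5 = 5.1 × 0.5 = 2.55 DD.
Per 24 h: 10.20 DD/day.
Duration = 115 / 10.20 = 11.275 ≈ 11.3 days.

11.3 days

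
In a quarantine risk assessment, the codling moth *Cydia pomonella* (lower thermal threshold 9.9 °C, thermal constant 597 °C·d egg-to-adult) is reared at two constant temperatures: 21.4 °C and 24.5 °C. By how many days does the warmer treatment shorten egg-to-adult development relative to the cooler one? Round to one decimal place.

At 21.4 °C: 597 / (21.4 − 9.9) = 597 / 11.5 = 51.913 d.
At 24.5 °C: 597 / (24.5 − 9.9) = 597 / 14.6 = 40.890 d.
Difference = |51.913 − 40.890| = 11.023 ≈ 11.0 days.

11.0 days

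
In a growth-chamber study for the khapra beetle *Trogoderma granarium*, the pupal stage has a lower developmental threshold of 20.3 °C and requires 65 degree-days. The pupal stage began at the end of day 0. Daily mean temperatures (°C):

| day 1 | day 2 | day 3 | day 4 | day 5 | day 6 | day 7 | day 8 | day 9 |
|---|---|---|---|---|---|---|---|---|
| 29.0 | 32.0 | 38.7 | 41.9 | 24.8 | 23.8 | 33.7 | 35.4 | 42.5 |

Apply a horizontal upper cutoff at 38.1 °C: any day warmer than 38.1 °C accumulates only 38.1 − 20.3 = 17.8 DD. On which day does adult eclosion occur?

Daily DD above 20.3 °C (capped at 17.8): 8.7, 11.7, 17.8, 17.8, 4.5, 3.5, 13.4, 15.1, 17.8.
Cumulative: 8.7, 20.4, 38.2, 56.0, 60.5, 64.0, 77.4, 92.5, 110.3.
The total first reaches 65 DD on day 7.

day 7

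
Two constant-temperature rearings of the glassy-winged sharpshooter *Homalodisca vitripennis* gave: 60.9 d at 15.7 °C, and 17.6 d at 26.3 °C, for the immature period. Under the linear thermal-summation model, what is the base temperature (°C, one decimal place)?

11.4 °C

Equal thermal constants: D₁(T₁ − T_b) = D₂(T₂ − T_b).
60.9·(15.7 − T_b) = 17.6·(26.3 − T_b)
T_b = (60.9·15.7 − 17.6·26.3) / (60.9 − 17.6) = 493.25 / 43.3 = 11.391 °C ≈ 11.4 °C.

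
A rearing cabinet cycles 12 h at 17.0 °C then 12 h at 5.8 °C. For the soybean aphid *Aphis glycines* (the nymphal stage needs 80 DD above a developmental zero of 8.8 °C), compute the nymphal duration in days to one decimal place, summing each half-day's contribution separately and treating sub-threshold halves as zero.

19.5 days

Day half: max(0, 17.0 − 8.8) × 0.5 = 8.2 × 0.5 = 4.10 DD.
Night half: max(0, 5.8 − 8.8) × 0.5 = 0.0 × 0.5 = 0.00 DD.
Per 24 h: 4.10 DD/day.
Duration = 80 / 4.10 = 19.512 ≈ 19.5 days.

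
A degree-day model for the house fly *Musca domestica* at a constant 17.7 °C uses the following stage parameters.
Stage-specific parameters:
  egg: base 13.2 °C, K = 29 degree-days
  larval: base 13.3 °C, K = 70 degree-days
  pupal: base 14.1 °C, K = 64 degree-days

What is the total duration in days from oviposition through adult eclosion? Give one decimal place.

40.1 days

egg: 29 / (17.7 − 13.2) = 29 / 4.5 = 6.444 d.
larval: 70 / (17.7 − 13.3) = 70 / 4.4 = 15.909 d.
pupal: 64 / (17.7 − 14.1) = 64 / 3.6 = 17.778 d.
Sum = 40.131 ≈ 40.1 days.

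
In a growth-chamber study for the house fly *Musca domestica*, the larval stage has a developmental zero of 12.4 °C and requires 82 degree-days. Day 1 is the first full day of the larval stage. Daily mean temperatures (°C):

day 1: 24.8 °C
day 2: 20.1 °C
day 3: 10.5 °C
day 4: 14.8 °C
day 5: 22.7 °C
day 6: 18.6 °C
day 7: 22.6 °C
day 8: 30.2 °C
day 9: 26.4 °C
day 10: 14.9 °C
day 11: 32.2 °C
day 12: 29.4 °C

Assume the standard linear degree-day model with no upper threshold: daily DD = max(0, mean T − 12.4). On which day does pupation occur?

day 10

Daily DD above 12.4 °C: 12.4, 7.7, 0.0, 2.4, 10.3, 6.2, 10.2, 17.8, 14.0, 2.5, 19.8, 17.0.
Cumulative: 12.4, 20.1, 20.1, 22.5, 32.8, 39.0, 49.2, 67.0, 81.0, 83.5, 103.3, 120.3.
The total first reaches 82 DD on day 10.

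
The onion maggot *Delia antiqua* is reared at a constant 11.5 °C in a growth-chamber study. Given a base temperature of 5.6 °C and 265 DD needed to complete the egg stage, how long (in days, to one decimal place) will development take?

Daily accumulation = 11.5 − 5.6 = 5.9 DD/day.
Duration = 265 / 5.9 = 44.915 ≈ 44.9 days.

44.9 days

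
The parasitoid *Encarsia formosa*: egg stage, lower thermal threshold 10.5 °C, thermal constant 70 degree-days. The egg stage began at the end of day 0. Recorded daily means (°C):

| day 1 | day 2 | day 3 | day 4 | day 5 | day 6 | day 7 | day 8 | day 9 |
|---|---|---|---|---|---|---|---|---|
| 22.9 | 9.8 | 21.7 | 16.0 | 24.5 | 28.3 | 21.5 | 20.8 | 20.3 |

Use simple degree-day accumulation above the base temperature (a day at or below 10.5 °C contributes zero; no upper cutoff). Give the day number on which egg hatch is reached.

day 7

Daily DD above 10.5 °C: 12.4, 0.0, 11.2, 5.5, 14.0, 17.8, 11.0, 10.3, 9.8.
Cumulative: 12.4, 12.4, 23.6, 29.1, 43.1, 60.9, 71.9, 82.2, 92.0.
The total first reaches 70 DD on day 7.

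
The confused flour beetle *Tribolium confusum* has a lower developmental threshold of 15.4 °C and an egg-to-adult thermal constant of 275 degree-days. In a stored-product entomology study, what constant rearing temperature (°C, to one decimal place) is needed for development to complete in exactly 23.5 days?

27.1 °C

Required daily accumulation = 275 / 23.5 = 11.702 DD/day.
T = T_base + 11.702 = 15.4 + 11.702 = 27.102 ≈ 27.1 °C.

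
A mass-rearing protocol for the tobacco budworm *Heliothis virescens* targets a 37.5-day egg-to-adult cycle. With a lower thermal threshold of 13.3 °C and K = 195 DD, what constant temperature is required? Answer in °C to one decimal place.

18.5 °C

Required daily accumulation = 195 / 37.5 = 5.200 DD/day.
T = T_base + 5.200 = 13.3 + 5.200 = 18.500 ≈ 18.5 °C.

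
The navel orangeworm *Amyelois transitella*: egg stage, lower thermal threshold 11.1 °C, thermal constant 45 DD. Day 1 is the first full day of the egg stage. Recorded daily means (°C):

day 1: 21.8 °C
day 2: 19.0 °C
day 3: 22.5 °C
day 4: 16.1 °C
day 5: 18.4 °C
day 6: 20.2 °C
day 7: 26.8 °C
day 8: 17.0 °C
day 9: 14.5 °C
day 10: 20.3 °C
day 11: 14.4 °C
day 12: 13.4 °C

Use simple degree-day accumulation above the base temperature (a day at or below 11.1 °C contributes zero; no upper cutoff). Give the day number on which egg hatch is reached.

day 6

Daily DD above 11.1 °C: 10.7, 7.9, 11.4, 5.0, 7.3, 9.1, 15.7, 5.9, 3.4, 9.2, 3.3, 2.3.
Cumulative: 10.7, 18.6, 30.0, 35.0, 42.3, 51.4, 67.1, 73.0, 76.4, 85.6, 88.9, 91.2.
The total first reaches 45 DD on day 6.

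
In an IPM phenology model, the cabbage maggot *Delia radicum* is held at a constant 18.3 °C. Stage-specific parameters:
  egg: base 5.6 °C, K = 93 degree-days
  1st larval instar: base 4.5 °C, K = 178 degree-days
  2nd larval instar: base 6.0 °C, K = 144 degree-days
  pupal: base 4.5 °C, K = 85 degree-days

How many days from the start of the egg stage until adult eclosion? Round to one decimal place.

egg: 93 / (18.3 − 5.6) = 93 / 12.7 = 7.323 d.
1st larval instar: 178 / (18.3 − 4.5) = 178 / 13.8 = 12.899 d.
2nd larval instar: 144 / (18.3 − 6.0) = 144 / 12.3 = 11.707 d.
pupal: 85 / (18.3 − 4.5) = 85 / 13.8 = 6.159 d.
Sum = 38.088 ≈ 38.1 days.

38.1 days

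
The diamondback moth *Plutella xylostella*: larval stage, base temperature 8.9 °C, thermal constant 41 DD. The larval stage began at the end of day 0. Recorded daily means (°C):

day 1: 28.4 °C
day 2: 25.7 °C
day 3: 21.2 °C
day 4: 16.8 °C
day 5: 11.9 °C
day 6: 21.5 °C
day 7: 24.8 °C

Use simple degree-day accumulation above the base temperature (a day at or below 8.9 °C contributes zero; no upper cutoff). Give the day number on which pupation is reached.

Daily DD above 8.9 °C: 19.5, 16.8, 12.3, 7.9, 3.0, 12.6, 15.9.
Cumulative: 19.5, 36.3, 48.6, 56.5, 59.5, 72.1, 88.0.
The total first reaches 41 DD on day 3.

day 3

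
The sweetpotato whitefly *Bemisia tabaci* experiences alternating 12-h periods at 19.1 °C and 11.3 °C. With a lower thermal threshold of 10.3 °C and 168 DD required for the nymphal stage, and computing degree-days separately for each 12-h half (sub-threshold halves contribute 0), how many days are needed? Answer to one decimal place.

34.3 days

Day half: max(0, 19.1 − 10.3) × 0.5 = 8.8 × 0.5 = 4.40 DD.
Night half: max(0, 11.3 − 10.3) × 0.5 = 1.0 × 0.5 = 0.50 DD.
Per 24 h: 4.90 DD/day.
Duration = 168 / 4.90 = 34.286 ≈ 34.3 days.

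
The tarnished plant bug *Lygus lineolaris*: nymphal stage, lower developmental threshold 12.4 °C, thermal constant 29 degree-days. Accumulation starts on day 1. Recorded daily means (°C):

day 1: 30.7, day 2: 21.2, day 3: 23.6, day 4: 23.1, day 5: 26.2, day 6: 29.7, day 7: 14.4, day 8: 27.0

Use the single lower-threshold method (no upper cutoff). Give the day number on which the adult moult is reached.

Daily DD above 12.4 °C: 18.3, 8.8, 11.2, 10.7, 13.8, 17.3, 2.0, 14.6.
Cumulative: 18.3, 27.1, 38.3, 49.0, 62.8, 80.1, 82.1, 96.7.
The total first reaches 29 DD on day 3.

day 3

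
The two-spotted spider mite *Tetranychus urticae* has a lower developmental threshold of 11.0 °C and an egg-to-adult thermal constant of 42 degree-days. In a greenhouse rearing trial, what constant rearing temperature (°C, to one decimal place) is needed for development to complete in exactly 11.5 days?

14.7 °C

Required daily accumulation = 42 / 11.5 = 3.652 DD/day.
T = T_base + 3.652 = 11.0 + 3.652 = 14.652 ≈ 14.7 °C.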